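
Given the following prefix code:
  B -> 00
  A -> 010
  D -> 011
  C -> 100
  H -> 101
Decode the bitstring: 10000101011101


Decoding step by step:
Bits 100 -> C
Bits 00 -> B
Bits 101 -> H
Bits 011 -> D
Bits 101 -> H


Decoded message: CBHDH


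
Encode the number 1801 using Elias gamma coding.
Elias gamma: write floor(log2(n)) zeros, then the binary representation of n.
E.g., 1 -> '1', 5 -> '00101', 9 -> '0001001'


num_bits = floor(log2(1801)) + 1 = 11
leading_zeros = num_bits - 1 = 10
binary(1801) = 11100001001

Elias gamma(1801) = '0000000000' + '11100001001' = 000000000011100001001 (21 bits)


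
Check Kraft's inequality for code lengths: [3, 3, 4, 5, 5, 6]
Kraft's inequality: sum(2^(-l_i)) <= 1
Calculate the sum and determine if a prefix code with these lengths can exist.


Sum = 2^(-3) + 2^(-3) + 2^(-4) + 2^(-5) + 2^(-5) + 2^(-6)
    = 0.125 + 0.125 + 0.0625 + 0.03125 + 0.03125 + 0.015625
    = 25/64 = 0.390625
Since 0.390625 <= 1, Kraft's inequality IS satisfied.
A prefix code with these lengths CAN exist.

Kraft sum = 0.390625. Satisfied.


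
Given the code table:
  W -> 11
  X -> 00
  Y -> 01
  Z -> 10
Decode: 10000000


Decoding:
10 -> Z
00 -> X
00 -> X
00 -> X


Result: ZXXX


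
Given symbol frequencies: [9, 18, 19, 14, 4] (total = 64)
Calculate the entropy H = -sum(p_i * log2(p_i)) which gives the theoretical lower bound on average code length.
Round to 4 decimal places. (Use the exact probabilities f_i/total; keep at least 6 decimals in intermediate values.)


Per-symbol terms -p_i * log2(p_i) with p_i = f_i/64:
  p = 9/64 = 0.140625: log2(p) = -2.830075, -p*log2(p) = 0.397979
  p = 18/64 = 0.281250: log2(p) = -1.830075, -p*log2(p) = 0.514709
  p = 19/64 = 0.296875: log2(p) = -1.752072, -p*log2(p) = 0.520147
  p = 14/64 = 0.218750: log2(p) = -2.192645, -p*log2(p) = 0.479641
  p = 4/64 = 0.062500: log2(p) = -4.000000, -p*log2(p) = 0.250000
H = 0.397979 + 0.514709 + 0.520147 + 0.479641 + 0.250000 = 2.162476

H = 2.1625 bits/symbol


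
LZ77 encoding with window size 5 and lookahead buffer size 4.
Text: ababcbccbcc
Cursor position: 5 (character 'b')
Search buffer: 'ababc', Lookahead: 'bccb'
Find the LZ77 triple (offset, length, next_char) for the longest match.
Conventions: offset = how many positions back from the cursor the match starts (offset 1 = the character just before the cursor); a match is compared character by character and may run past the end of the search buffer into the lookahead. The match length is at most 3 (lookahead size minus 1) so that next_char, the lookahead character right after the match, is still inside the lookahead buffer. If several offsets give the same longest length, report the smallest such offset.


Try each offset into the search buffer:
  offset=1 (pos 4, char 'c'): match length 0
  offset=2 (pos 3, char 'b'): match length 2
  offset=3 (pos 2, char 'a'): match length 0
  offset=4 (pos 1, char 'b'): match length 1
  offset=5 (pos 0, char 'a'): match length 0
Longest match has length 2 at offset 2.
next_char = character at position 5 + 2 = 7 -> 'c'

Best match: offset=2, length=2 (matching 'bc' starting at position 3)
LZ77 triple: (2, 2, 'c')


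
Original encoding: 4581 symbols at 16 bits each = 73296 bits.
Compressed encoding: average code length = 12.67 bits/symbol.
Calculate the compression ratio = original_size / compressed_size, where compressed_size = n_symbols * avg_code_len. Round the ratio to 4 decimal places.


original_size = n_symbols * orig_bits = 4581 * 16 = 73296 bits
compressed_size = n_symbols * avg_code_len = 4581 * 12.67 = 58041.27 bits
ratio = original_size / compressed_size = 73296 / 58041.27 = 1.2628

Compression ratio = 1.2628


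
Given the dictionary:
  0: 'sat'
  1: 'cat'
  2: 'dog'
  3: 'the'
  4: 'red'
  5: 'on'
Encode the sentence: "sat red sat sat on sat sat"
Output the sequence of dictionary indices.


Look up each word in the dictionary:
  'sat' -> 0
  'red' -> 4
  'sat' -> 0
  'sat' -> 0
  'on' -> 5
  'sat' -> 0
  'sat' -> 0

Encoded: [0, 4, 0, 0, 5, 0, 0]


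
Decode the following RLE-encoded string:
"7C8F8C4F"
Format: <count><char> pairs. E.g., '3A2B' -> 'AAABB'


Expanding each <count><char> pair:
  7C -> 'CCCCCCC'
  8F -> 'FFFFFFFF'
  8C -> 'CCCCCCCC'
  4F -> 'FFFF'

Decoded = CCCCCCCFFFFFFFFCCCCCCCCFFFF


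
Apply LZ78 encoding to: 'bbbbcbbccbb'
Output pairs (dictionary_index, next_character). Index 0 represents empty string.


LZ78 encoding steps:
Dictionary: {0: ''}
Step 1: w='' (idx 0), next='b' -> output (0, 'b'), add 'b' as idx 1
Step 2: w='b' (idx 1), next='b' -> output (1, 'b'), add 'bb' as idx 2
Step 3: w='b' (idx 1), next='c' -> output (1, 'c'), add 'bc' as idx 3
Step 4: w='bb' (idx 2), next='c' -> output (2, 'c'), add 'bbc' as idx 4
Step 5: w='' (idx 0), next='c' -> output (0, 'c'), add 'c' as idx 5
Step 6: w='bb' (idx 2), end of input -> output (2, '')


Encoded: [(0, 'b'), (1, 'b'), (1, 'c'), (2, 'c'), (0, 'c'), (2, '')]


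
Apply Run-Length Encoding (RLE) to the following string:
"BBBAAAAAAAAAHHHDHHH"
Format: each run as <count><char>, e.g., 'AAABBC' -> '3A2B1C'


Scanning runs left to right:
  i=0: run of 'B' x 3 -> '3B'
  i=3: run of 'A' x 9 -> '9A'
  i=12: run of 'H' x 3 -> '3H'
  i=15: run of 'D' x 1 -> '1D'
  i=16: run of 'H' x 3 -> '3H'

RLE = 3B9A3H1D3H


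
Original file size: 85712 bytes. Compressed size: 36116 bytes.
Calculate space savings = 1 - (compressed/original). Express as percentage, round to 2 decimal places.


ratio = compressed/original = 36116/85712 = 0.421365
savings = 1 - ratio = 1 - 0.421365 = 0.578635
as a percentage: 0.578635 * 100 = 57.86%

Space savings = 1 - 36116/85712 = 57.86%


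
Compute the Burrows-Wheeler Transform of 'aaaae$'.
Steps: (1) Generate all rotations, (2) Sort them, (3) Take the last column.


Rotations (sorted):
  0: $aaaae -> last char: e
  1: aaaae$ -> last char: $
  2: aaae$a -> last char: a
  3: aae$aa -> last char: a
  4: ae$aaa -> last char: a
  5: e$aaaa -> last char: a


BWT = e$aaaa


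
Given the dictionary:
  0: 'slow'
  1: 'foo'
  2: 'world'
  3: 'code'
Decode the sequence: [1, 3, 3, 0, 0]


Look up each index in the dictionary:
  1 -> 'foo'
  3 -> 'code'
  3 -> 'code'
  0 -> 'slow'
  0 -> 'slow'

Decoded: "foo code code slow slow"


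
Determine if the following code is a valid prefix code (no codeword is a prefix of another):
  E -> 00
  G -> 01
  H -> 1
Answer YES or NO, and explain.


Checking each pair (does one codeword prefix another?):
  E='00' vs G='01': no prefix
  E='00' vs H='1': no prefix
  G='01' vs E='00': no prefix
  G='01' vs H='1': no prefix
  H='1' vs E='00': no prefix
  H='1' vs G='01': no prefix
No violation found over all pairs.

YES -- this is a valid prefix code. No codeword is a prefix of any other codeword.


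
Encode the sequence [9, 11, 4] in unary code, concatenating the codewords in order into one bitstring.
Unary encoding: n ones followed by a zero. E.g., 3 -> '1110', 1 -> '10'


Encode each number as n ones followed by a terminating 0:
  9 -> 1111111110 (10 bits)
  11 -> 111111111110 (12 bits)
  4 -> 11110 (5 bits)
Total length = 10 + 12 + 5 = 27 bits.

Unary([9, 11, 4]) = 111111111011111111111011110 (27 bits)


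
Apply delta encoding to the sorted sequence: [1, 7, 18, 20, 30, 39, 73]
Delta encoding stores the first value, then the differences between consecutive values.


First value: 1
Deltas:
  7 - 1 = 6
  18 - 7 = 11
  20 - 18 = 2
  30 - 20 = 10
  39 - 30 = 9
  73 - 39 = 34


Delta encoded: [1, 6, 11, 2, 10, 9, 34]


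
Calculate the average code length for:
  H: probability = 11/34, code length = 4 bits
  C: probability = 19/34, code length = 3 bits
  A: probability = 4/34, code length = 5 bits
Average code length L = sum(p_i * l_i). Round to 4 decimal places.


Weighted contributions p_i * l_i:
  H: (11/34) * 4 = 44/34
  C: (19/34) * 3 = 57/34
  A: (4/34) * 5 = 20/34
Sum = (44 + 57 + 20)/34 = 121/34

L = 121/34 = 3.5588 bits/symbol


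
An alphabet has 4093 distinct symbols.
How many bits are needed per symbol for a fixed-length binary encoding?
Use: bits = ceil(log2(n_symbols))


log2(4093) = 11.9989
Bracket: 2^11 = 2048 < 4093 <= 2^12 = 4096
So ceil(log2(4093)) = 12

bits = ceil(log2(4093)) = ceil(11.9989) = 12 bits


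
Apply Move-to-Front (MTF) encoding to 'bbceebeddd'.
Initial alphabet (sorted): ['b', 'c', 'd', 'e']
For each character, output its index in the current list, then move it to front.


MTF encoding:
'b': index 0 in ['b', 'c', 'd', 'e'] -> ['b', 'c', 'd', 'e']
'b': index 0 in ['b', 'c', 'd', 'e'] -> ['b', 'c', 'd', 'e']
'c': index 1 in ['b', 'c', 'd', 'e'] -> ['c', 'b', 'd', 'e']
'e': index 3 in ['c', 'b', 'd', 'e'] -> ['e', 'c', 'b', 'd']
'e': index 0 in ['e', 'c', 'b', 'd'] -> ['e', 'c', 'b', 'd']
'b': index 2 in ['e', 'c', 'b', 'd'] -> ['b', 'e', 'c', 'd']
'e': index 1 in ['b', 'e', 'c', 'd'] -> ['e', 'b', 'c', 'd']
'd': index 3 in ['e', 'b', 'c', 'd'] -> ['d', 'e', 'b', 'c']
'd': index 0 in ['d', 'e', 'b', 'c'] -> ['d', 'e', 'b', 'c']
'd': index 0 in ['d', 'e', 'b', 'c'] -> ['d', 'e', 'b', 'c']


Output: [0, 0, 1, 3, 0, 2, 1, 3, 0, 0]


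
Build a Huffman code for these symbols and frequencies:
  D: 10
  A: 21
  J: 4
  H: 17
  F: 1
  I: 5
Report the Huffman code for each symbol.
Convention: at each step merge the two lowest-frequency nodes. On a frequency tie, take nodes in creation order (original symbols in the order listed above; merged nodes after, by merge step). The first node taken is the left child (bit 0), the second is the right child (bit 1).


Huffman tree construction:
Step 1: Merge F(1) + J(4) = 5
Step 2: Merge I(5) + (F+J)(5) = 10
Step 3: Merge D(10) + (I+(F+J))(10) = 20
Step 4: Merge H(17) + (D+(I+(F+J)))(20) = 37
Step 5: Merge A(21) + (H+(D+(I+(F+J))))(37) = 58
Read each symbol's code off the tree from the root (left child = 0, right child = 1).

Codes:
  D: 110 (length 3)
  A: 0 (length 1)
  J: 11111 (length 5)
  H: 10 (length 2)
  F: 11110 (length 5)
  I: 1110 (length 4)
Average code length: 130/58 = 2.2414 bits/symbol


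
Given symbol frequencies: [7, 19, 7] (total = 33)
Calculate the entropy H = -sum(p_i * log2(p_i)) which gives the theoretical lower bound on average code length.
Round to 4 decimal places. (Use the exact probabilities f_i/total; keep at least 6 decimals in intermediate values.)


Per-symbol terms -p_i * log2(p_i) with p_i = f_i/33:
  p = 7/33 = 0.212121: log2(p) = -2.237039, -p*log2(p) = 0.474523
  p = 19/33 = 0.575758: log2(p) = -0.796467, -p*log2(p) = 0.458572
  p = 7/33 = 0.212121: log2(p) = -2.237039, -p*log2(p) = 0.474523
H = 0.474523 + 0.458572 + 0.474523 = 1.407618

H = 1.4076 bits/symbol


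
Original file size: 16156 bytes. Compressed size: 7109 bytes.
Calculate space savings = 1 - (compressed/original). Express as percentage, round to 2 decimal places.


ratio = compressed/original = 7109/16156 = 0.440022
savings = 1 - ratio = 1 - 0.440022 = 0.559978
as a percentage: 0.559978 * 100 = 56.0%

Space savings = 1 - 7109/16156 = 56.0%


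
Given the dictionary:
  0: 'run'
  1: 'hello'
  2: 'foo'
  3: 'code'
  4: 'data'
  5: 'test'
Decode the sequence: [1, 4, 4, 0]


Look up each index in the dictionary:
  1 -> 'hello'
  4 -> 'data'
  4 -> 'data'
  0 -> 'run'

Decoded: "hello data data run"


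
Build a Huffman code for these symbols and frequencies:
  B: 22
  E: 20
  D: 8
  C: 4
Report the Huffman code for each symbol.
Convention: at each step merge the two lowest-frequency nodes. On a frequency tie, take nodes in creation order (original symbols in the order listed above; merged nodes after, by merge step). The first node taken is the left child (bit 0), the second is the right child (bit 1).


Huffman tree construction:
Step 1: Merge C(4) + D(8) = 12
Step 2: Merge (C+D)(12) + E(20) = 32
Step 3: Merge B(22) + ((C+D)+E)(32) = 54
Read each symbol's code off the tree from the root (left child = 0, right child = 1).

Codes:
  B: 0 (length 1)
  E: 11 (length 2)
  D: 101 (length 3)
  C: 100 (length 3)
Average code length: 98/54 = 1.8148 bits/symbol


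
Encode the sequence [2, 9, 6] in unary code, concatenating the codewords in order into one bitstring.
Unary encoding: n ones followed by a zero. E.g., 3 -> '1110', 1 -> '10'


Encode each number as n ones followed by a terminating 0:
  2 -> 110 (3 bits)
  9 -> 1111111110 (10 bits)
  6 -> 1111110 (7 bits)
Total length = 3 + 10 + 7 = 20 bits.

Unary([2, 9, 6]) = 11011111111101111110 (20 bits)


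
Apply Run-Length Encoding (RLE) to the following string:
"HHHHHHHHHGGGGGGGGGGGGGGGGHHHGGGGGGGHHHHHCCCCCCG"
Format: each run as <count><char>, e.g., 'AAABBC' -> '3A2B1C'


Scanning runs left to right:
  i=0: run of 'H' x 9 -> '9H'
  i=9: run of 'G' x 16 -> '16G'
  i=25: run of 'H' x 3 -> '3H'
  i=28: run of 'G' x 7 -> '7G'
  i=35: run of 'H' x 5 -> '5H'
  i=40: run of 'C' x 6 -> '6C'
  i=46: run of 'G' x 1 -> '1G'

RLE = 9H16G3H7G5H6C1G


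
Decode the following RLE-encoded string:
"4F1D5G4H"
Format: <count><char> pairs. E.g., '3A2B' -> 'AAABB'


Expanding each <count><char> pair:
  4F -> 'FFFF'
  1D -> 'D'
  5G -> 'GGGGG'
  4H -> 'HHHH'

Decoded = FFFFDGGGGGHHHH


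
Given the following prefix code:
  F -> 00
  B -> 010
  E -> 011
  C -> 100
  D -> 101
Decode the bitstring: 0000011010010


Decoding step by step:
Bits 00 -> F
Bits 00 -> F
Bits 011 -> E
Bits 010 -> B
Bits 010 -> B


Decoded message: FFEBB


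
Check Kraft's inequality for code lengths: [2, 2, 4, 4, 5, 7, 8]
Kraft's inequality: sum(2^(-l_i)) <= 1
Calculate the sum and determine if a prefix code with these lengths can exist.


Sum = 2^(-2) + 2^(-2) + 2^(-4) + 2^(-4) + 2^(-5) + 2^(-7) + 2^(-8)
    = 0.25 + 0.25 + 0.0625 + 0.0625 + 0.03125 + 0.0078125 + 0.00390625
    = 171/256 = 0.66796875
Since 0.66796875 <= 1, Kraft's inequality IS satisfied.
A prefix code with these lengths CAN exist.

Kraft sum = 0.66796875. Satisfied.


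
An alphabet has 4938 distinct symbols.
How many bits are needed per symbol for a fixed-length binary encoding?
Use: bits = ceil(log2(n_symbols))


log2(4938) = 12.2697
Bracket: 2^12 = 4096 < 4938 <= 2^13 = 8192
So ceil(log2(4938)) = 13

bits = ceil(log2(4938)) = ceil(12.2697) = 13 bits


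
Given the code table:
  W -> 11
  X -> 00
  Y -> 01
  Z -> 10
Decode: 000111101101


Decoding:
00 -> X
01 -> Y
11 -> W
10 -> Z
11 -> W
01 -> Y


Result: XYWZWY


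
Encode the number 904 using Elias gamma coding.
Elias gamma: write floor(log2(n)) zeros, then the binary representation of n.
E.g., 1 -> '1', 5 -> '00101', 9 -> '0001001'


num_bits = floor(log2(904)) + 1 = 10
leading_zeros = num_bits - 1 = 9
binary(904) = 1110001000

Elias gamma(904) = '000000000' + '1110001000' = 0000000001110001000 (19 bits)


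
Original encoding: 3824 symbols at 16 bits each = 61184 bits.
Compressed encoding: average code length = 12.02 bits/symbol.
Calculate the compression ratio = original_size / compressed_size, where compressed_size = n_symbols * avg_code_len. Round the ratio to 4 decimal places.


original_size = n_symbols * orig_bits = 3824 * 16 = 61184 bits
compressed_size = n_symbols * avg_code_len = 3824 * 12.02 = 45964.48 bits
ratio = original_size / compressed_size = 61184 / 45964.48 = 1.3311

Compression ratio = 1.3311


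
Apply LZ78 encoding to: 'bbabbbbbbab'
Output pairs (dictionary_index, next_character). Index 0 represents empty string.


LZ78 encoding steps:
Dictionary: {0: ''}
Step 1: w='' (idx 0), next='b' -> output (0, 'b'), add 'b' as idx 1
Step 2: w='b' (idx 1), next='a' -> output (1, 'a'), add 'ba' as idx 2
Step 3: w='b' (idx 1), next='b' -> output (1, 'b'), add 'bb' as idx 3
Step 4: w='bb' (idx 3), next='b' -> output (3, 'b'), add 'bbb' as idx 4
Step 5: w='ba' (idx 2), next='b' -> output (2, 'b'), add 'bab' as idx 5


Encoded: [(0, 'b'), (1, 'a'), (1, 'b'), (3, 'b'), (2, 'b')]


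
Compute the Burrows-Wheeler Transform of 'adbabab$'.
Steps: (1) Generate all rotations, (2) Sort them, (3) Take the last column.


Rotations (sorted):
  0: $adbabab -> last char: b
  1: ab$adbab -> last char: b
  2: abab$adb -> last char: b
  3: adbabab$ -> last char: $
  4: b$adbaba -> last char: a
  5: bab$adba -> last char: a
  6: babab$ad -> last char: d
  7: dbabab$a -> last char: a


BWT = bbb$aada


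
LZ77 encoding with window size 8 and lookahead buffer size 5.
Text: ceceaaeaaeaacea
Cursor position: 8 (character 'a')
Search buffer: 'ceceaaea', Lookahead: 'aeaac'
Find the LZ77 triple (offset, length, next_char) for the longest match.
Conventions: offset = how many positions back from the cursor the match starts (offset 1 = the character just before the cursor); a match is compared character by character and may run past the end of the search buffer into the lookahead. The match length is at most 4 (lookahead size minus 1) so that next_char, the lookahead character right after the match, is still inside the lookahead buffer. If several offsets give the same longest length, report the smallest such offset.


Try each offset into the search buffer:
  offset=1 (pos 7, char 'a'): match length 1
  offset=2 (pos 6, char 'e'): match length 0
  offset=3 (pos 5, char 'a'): match length 4
  offset=4 (pos 4, char 'a'): match length 1
  offset=5 (pos 3, char 'e'): match length 0
  offset=6 (pos 2, char 'c'): match length 0
  offset=7 (pos 1, char 'e'): match length 0
  offset=8 (pos 0, char 'c'): match length 0
Longest match has length 4 at offset 3.
next_char = character at position 8 + 4 = 12 -> 'c'

Best match: offset=3, length=4 (matching 'aeaa' starting at position 5)
LZ77 triple: (3, 4, 'c')


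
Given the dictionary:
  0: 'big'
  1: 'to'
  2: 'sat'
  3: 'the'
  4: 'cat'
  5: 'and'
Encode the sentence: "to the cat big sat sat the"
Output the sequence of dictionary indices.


Look up each word in the dictionary:
  'to' -> 1
  'the' -> 3
  'cat' -> 4
  'big' -> 0
  'sat' -> 2
  'sat' -> 2
  'the' -> 3

Encoded: [1, 3, 4, 0, 2, 2, 3]


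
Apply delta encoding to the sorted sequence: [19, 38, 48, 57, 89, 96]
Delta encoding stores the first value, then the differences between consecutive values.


First value: 19
Deltas:
  38 - 19 = 19
  48 - 38 = 10
  57 - 48 = 9
  89 - 57 = 32
  96 - 89 = 7


Delta encoded: [19, 19, 10, 9, 32, 7]


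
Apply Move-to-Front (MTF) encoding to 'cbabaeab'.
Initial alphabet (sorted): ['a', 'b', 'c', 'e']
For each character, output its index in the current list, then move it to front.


MTF encoding:
'c': index 2 in ['a', 'b', 'c', 'e'] -> ['c', 'a', 'b', 'e']
'b': index 2 in ['c', 'a', 'b', 'e'] -> ['b', 'c', 'a', 'e']
'a': index 2 in ['b', 'c', 'a', 'e'] -> ['a', 'b', 'c', 'e']
'b': index 1 in ['a', 'b', 'c', 'e'] -> ['b', 'a', 'c', 'e']
'a': index 1 in ['b', 'a', 'c', 'e'] -> ['a', 'b', 'c', 'e']
'e': index 3 in ['a', 'b', 'c', 'e'] -> ['e', 'a', 'b', 'c']
'a': index 1 in ['e', 'a', 'b', 'c'] -> ['a', 'e', 'b', 'c']
'b': index 2 in ['a', 'e', 'b', 'c'] -> ['b', 'a', 'e', 'c']


Output: [2, 2, 2, 1, 1, 3, 1, 2]


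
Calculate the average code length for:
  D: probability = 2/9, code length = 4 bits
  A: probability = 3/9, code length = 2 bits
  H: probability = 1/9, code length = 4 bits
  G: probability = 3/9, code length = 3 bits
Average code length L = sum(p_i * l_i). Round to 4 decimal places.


Weighted contributions p_i * l_i:
  D: (2/9) * 4 = 8/9
  A: (3/9) * 2 = 6/9
  H: (1/9) * 4 = 4/9
  G: (3/9) * 3 = 9/9
Sum = (8 + 6 + 4 + 9)/9 = 27/9

L = 27/9 = 3.0000 bits/symbol


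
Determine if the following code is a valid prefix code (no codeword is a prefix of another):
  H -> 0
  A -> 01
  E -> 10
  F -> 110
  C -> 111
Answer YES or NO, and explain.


Checking each pair (does one codeword prefix another?):
  H='0' vs A='01': prefix -- VIOLATION

NO -- this is NOT a valid prefix code. H (0) is a prefix of A (01).


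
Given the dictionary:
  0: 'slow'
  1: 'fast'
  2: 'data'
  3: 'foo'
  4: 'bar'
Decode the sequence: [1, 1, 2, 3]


Look up each index in the dictionary:
  1 -> 'fast'
  1 -> 'fast'
  2 -> 'data'
  3 -> 'foo'

Decoded: "fast fast data foo"


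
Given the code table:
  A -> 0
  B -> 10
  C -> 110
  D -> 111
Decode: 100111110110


Decoding:
10 -> B
0 -> A
111 -> D
110 -> C
110 -> C


Result: BADCC


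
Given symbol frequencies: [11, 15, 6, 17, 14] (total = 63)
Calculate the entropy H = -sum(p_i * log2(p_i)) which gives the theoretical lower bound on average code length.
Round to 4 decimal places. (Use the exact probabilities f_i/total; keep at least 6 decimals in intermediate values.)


Per-symbol terms -p_i * log2(p_i) with p_i = f_i/63:
  p = 11/63 = 0.174603: log2(p) = -2.517848, -p*log2(p) = 0.439624
  p = 15/63 = 0.238095: log2(p) = -2.070389, -p*log2(p) = 0.492950
  p = 6/63 = 0.095238: log2(p) = -3.392317, -p*log2(p) = 0.323078
  p = 17/63 = 0.269841: log2(p) = -1.889817, -p*log2(p) = 0.509951
  p = 14/63 = 0.222222: log2(p) = -2.169925, -p*log2(p) = 0.482206
H = 0.439624 + 0.492950 + 0.323078 + 0.509951 + 0.482206 = 2.247809

H = 2.2478 bits/symbol


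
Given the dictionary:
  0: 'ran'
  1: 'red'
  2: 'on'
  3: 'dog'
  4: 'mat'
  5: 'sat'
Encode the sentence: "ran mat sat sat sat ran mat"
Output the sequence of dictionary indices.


Look up each word in the dictionary:
  'ran' -> 0
  'mat' -> 4
  'sat' -> 5
  'sat' -> 5
  'sat' -> 5
  'ran' -> 0
  'mat' -> 4

Encoded: [0, 4, 5, 5, 5, 0, 4]


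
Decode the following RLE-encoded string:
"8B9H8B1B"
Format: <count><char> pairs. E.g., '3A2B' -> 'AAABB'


Expanding each <count><char> pair:
  8B -> 'BBBBBBBB'
  9H -> 'HHHHHHHHH'
  8B -> 'BBBBBBBB'
  1B -> 'B'

Decoded = BBBBBBBBHHHHHHHHHBBBBBBBBB


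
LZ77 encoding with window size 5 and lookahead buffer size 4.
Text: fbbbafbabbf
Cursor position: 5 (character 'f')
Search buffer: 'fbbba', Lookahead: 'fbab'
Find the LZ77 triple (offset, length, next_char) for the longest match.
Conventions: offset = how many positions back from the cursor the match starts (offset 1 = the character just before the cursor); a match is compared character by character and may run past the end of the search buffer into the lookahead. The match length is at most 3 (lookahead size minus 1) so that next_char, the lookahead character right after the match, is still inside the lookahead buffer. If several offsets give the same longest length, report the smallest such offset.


Try each offset into the search buffer:
  offset=1 (pos 4, char 'a'): match length 0
  offset=2 (pos 3, char 'b'): match length 0
  offset=3 (pos 2, char 'b'): match length 0
  offset=4 (pos 1, char 'b'): match length 0
  offset=5 (pos 0, char 'f'): match length 2
Longest match has length 2 at offset 5.
next_char = character at position 5 + 2 = 7 -> 'a'

Best match: offset=5, length=2 (matching 'fb' starting at position 0)
LZ77 triple: (5, 2, 'a')


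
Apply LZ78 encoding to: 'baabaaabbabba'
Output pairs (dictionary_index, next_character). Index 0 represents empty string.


LZ78 encoding steps:
Dictionary: {0: ''}
Step 1: w='' (idx 0), next='b' -> output (0, 'b'), add 'b' as idx 1
Step 2: w='' (idx 0), next='a' -> output (0, 'a'), add 'a' as idx 2
Step 3: w='a' (idx 2), next='b' -> output (2, 'b'), add 'ab' as idx 3
Step 4: w='a' (idx 2), next='a' -> output (2, 'a'), add 'aa' as idx 4
Step 5: w='ab' (idx 3), next='b' -> output (3, 'b'), add 'abb' as idx 5
Step 6: w='abb' (idx 5), next='a' -> output (5, 'a'), add 'abba' as idx 6


Encoded: [(0, 'b'), (0, 'a'), (2, 'b'), (2, 'a'), (3, 'b'), (5, 'a')]


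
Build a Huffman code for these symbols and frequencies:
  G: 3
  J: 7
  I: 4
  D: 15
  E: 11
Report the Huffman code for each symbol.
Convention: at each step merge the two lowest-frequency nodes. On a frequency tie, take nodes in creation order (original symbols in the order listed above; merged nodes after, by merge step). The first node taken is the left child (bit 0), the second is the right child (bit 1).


Huffman tree construction:
Step 1: Merge G(3) + I(4) = 7
Step 2: Merge J(7) + (G+I)(7) = 14
Step 3: Merge E(11) + (J+(G+I))(14) = 25
Step 4: Merge D(15) + (E+(J+(G+I)))(25) = 40
Read each symbol's code off the tree from the root (left child = 0, right child = 1).

Codes:
  G: 1110 (length 4)
  J: 110 (length 3)
  I: 1111 (length 4)
  D: 0 (length 1)
  E: 10 (length 2)
Average code length: 86/40 = 2.1500 bits/symbol


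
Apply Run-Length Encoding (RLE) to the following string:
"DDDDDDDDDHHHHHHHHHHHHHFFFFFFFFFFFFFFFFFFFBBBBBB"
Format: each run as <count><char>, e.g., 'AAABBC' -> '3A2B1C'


Scanning runs left to right:
  i=0: run of 'D' x 9 -> '9D'
  i=9: run of 'H' x 13 -> '13H'
  i=22: run of 'F' x 19 -> '19F'
  i=41: run of 'B' x 6 -> '6B'

RLE = 9D13H19F6B


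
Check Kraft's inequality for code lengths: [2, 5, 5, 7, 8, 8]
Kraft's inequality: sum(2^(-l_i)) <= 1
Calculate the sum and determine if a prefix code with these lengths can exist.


Sum = 2^(-2) + 2^(-5) + 2^(-5) + 2^(-7) + 2^(-8) + 2^(-8)
    = 0.25 + 0.03125 + 0.03125 + 0.0078125 + 0.00390625 + 0.00390625
    = 84/256 = 0.328125
Since 0.328125 <= 1, Kraft's inequality IS satisfied.
A prefix code with these lengths CAN exist.

Kraft sum = 0.328125. Satisfied.


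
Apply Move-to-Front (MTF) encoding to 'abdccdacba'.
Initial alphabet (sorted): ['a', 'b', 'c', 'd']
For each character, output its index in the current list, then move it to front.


MTF encoding:
'a': index 0 in ['a', 'b', 'c', 'd'] -> ['a', 'b', 'c', 'd']
'b': index 1 in ['a', 'b', 'c', 'd'] -> ['b', 'a', 'c', 'd']
'd': index 3 in ['b', 'a', 'c', 'd'] -> ['d', 'b', 'a', 'c']
'c': index 3 in ['d', 'b', 'a', 'c'] -> ['c', 'd', 'b', 'a']
'c': index 0 in ['c', 'd', 'b', 'a'] -> ['c', 'd', 'b', 'a']
'd': index 1 in ['c', 'd', 'b', 'a'] -> ['d', 'c', 'b', 'a']
'a': index 3 in ['d', 'c', 'b', 'a'] -> ['a', 'd', 'c', 'b']
'c': index 2 in ['a', 'd', 'c', 'b'] -> ['c', 'a', 'd', 'b']
'b': index 3 in ['c', 'a', 'd', 'b'] -> ['b', 'c', 'a', 'd']
'a': index 2 in ['b', 'c', 'a', 'd'] -> ['a', 'b', 'c', 'd']


Output: [0, 1, 3, 3, 0, 1, 3, 2, 3, 2]


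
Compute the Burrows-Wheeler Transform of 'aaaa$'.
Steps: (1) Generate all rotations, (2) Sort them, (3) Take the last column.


Rotations (sorted):
  0: $aaaa -> last char: a
  1: a$aaa -> last char: a
  2: aa$aa -> last char: a
  3: aaa$a -> last char: a
  4: aaaa$ -> last char: $


BWT = aaaa$


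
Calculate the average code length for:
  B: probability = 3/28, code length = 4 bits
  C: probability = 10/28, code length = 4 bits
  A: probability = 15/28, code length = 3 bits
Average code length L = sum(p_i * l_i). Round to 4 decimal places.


Weighted contributions p_i * l_i:
  B: (3/28) * 4 = 12/28
  C: (10/28) * 4 = 40/28
  A: (15/28) * 3 = 45/28
Sum = (12 + 40 + 45)/28 = 97/28

L = 97/28 = 3.4643 bits/symbol


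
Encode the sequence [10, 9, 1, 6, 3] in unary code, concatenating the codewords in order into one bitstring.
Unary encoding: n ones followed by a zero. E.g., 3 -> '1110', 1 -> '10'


Encode each number as n ones followed by a terminating 0:
  10 -> 11111111110 (11 bits)
  9 -> 1111111110 (10 bits)
  1 -> 10 (2 bits)
  6 -> 1111110 (7 bits)
  3 -> 1110 (4 bits)
Total length = 11 + 10 + 2 + 7 + 4 = 34 bits.

Unary([10, 9, 1, 6, 3]) = 1111111111011111111101011111101110 (34 bits)


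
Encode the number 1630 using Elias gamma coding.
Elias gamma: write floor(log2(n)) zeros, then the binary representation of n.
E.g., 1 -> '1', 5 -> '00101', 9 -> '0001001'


num_bits = floor(log2(1630)) + 1 = 11
leading_zeros = num_bits - 1 = 10
binary(1630) = 11001011110

Elias gamma(1630) = '0000000000' + '11001011110' = 000000000011001011110 (21 bits)


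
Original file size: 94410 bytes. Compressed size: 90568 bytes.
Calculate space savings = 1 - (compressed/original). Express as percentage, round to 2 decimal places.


ratio = compressed/original = 90568/94410 = 0.959305
savings = 1 - ratio = 1 - 0.959305 = 0.040695
as a percentage: 0.040695 * 100 = 4.07%

Space savings = 1 - 90568/94410 = 4.07%


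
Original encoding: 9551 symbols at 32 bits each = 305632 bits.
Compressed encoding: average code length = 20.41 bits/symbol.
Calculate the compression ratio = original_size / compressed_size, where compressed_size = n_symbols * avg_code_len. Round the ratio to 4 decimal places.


original_size = n_symbols * orig_bits = 9551 * 32 = 305632 bits
compressed_size = n_symbols * avg_code_len = 9551 * 20.41 = 194935.91 bits
ratio = original_size / compressed_size = 305632 / 194935.91 = 1.5679

Compression ratio = 1.5679


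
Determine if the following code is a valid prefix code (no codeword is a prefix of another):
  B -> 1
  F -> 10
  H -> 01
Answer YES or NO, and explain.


Checking each pair (does one codeword prefix another?):
  B='1' vs F='10': prefix -- VIOLATION

NO -- this is NOT a valid prefix code. B (1) is a prefix of F (10).


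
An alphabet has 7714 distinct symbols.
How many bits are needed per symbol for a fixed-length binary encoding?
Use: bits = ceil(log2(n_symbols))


log2(7714) = 12.9133
Bracket: 2^12 = 4096 < 7714 <= 2^13 = 8192
So ceil(log2(7714)) = 13

bits = ceil(log2(7714)) = ceil(12.9133) = 13 bits


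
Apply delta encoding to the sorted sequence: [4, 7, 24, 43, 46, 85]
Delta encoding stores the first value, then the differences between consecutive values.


First value: 4
Deltas:
  7 - 4 = 3
  24 - 7 = 17
  43 - 24 = 19
  46 - 43 = 3
  85 - 46 = 39


Delta encoded: [4, 3, 17, 19, 3, 39]


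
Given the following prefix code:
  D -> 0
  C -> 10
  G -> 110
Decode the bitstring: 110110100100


Decoding step by step:
Bits 110 -> G
Bits 110 -> G
Bits 10 -> C
Bits 0 -> D
Bits 10 -> C
Bits 0 -> D


Decoded message: GGCDCD


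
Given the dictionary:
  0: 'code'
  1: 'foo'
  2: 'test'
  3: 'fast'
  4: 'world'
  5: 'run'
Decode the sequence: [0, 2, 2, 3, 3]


Look up each index in the dictionary:
  0 -> 'code'
  2 -> 'test'
  2 -> 'test'
  3 -> 'fast'
  3 -> 'fast'

Decoded: "code test test fast fast"


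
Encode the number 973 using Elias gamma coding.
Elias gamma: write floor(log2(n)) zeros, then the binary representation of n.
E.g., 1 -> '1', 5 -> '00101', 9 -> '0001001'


num_bits = floor(log2(973)) + 1 = 10
leading_zeros = num_bits - 1 = 9
binary(973) = 1111001101

Elias gamma(973) = '000000000' + '1111001101' = 0000000001111001101 (19 bits)


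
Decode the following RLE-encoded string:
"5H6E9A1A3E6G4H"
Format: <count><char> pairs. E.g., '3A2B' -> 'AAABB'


Expanding each <count><char> pair:
  5H -> 'HHHHH'
  6E -> 'EEEEEE'
  9A -> 'AAAAAAAAA'
  1A -> 'A'
  3E -> 'EEE'
  6G -> 'GGGGGG'
  4H -> 'HHHH'

Decoded = HHHHHEEEEEEAAAAAAAAAAEEEGGGGGGHHHH


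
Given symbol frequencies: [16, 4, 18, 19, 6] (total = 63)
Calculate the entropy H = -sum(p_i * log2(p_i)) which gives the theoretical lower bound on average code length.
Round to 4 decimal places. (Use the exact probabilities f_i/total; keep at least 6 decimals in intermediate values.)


Per-symbol terms -p_i * log2(p_i) with p_i = f_i/63:
  p = 16/63 = 0.253968: log2(p) = -1.977280, -p*log2(p) = 0.502166
  p = 4/63 = 0.063492: log2(p) = -3.977280, -p*log2(p) = 0.252526
  p = 18/63 = 0.285714: log2(p) = -1.807355, -p*log2(p) = 0.516387
  p = 19/63 = 0.301587: log2(p) = -1.729352, -p*log2(p) = 0.521551
  p = 6/63 = 0.095238: log2(p) = -3.392317, -p*log2(p) = 0.323078
H = 0.502166 + 0.252526 + 0.516387 + 0.521551 + 0.323078 = 2.115708

H = 2.1157 bits/symbol


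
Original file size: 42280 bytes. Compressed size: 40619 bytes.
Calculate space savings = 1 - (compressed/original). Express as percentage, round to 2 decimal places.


ratio = compressed/original = 40619/42280 = 0.960714
savings = 1 - ratio = 1 - 0.960714 = 0.039286
as a percentage: 0.039286 * 100 = 3.93%

Space savings = 1 - 40619/42280 = 3.93%


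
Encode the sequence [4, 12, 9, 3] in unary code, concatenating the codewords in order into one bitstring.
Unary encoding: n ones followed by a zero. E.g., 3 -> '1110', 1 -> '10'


Encode each number as n ones followed by a terminating 0:
  4 -> 11110 (5 bits)
  12 -> 1111111111110 (13 bits)
  9 -> 1111111110 (10 bits)
  3 -> 1110 (4 bits)
Total length = 5 + 13 + 10 + 4 = 32 bits.

Unary([4, 12, 9, 3]) = 11110111111111111011111111101110 (32 bits)


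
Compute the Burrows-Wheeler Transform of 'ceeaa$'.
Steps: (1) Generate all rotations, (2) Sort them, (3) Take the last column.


Rotations (sorted):
  0: $ceeaa -> last char: a
  1: a$ceea -> last char: a
  2: aa$cee -> last char: e
  3: ceeaa$ -> last char: $
  4: eaa$ce -> last char: e
  5: eeaa$c -> last char: c


BWT = aae$ec


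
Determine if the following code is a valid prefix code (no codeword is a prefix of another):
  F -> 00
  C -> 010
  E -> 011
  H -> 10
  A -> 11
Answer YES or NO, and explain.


Checking each pair (does one codeword prefix another?):
  F='00' vs C='010': no prefix
  F='00' vs E='011': no prefix
  F='00' vs H='10': no prefix
  F='00' vs A='11': no prefix
  C='010' vs F='00': no prefix
  C='010' vs E='011': no prefix
  C='010' vs H='10': no prefix
  C='010' vs A='11': no prefix
  E='011' vs F='00': no prefix
  E='011' vs C='010': no prefix
  E='011' vs H='10': no prefix
  E='011' vs A='11': no prefix
  H='10' vs F='00': no prefix
  H='10' vs C='010': no prefix
  H='10' vs E='011': no prefix
  H='10' vs A='11': no prefix
  A='11' vs F='00': no prefix
  A='11' vs C='010': no prefix
  A='11' vs E='011': no prefix
  A='11' vs H='10': no prefix
No violation found over all pairs.

YES -- this is a valid prefix code. No codeword is a prefix of any other codeword.


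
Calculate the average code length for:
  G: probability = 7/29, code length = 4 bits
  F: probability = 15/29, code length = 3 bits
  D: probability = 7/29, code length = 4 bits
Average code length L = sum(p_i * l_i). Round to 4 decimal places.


Weighted contributions p_i * l_i:
  G: (7/29) * 4 = 28/29
  F: (15/29) * 3 = 45/29
  D: (7/29) * 4 = 28/29
Sum = (28 + 45 + 28)/29 = 101/29

L = 101/29 = 3.4828 bits/symbol


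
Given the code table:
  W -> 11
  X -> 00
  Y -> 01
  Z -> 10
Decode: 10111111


Decoding:
10 -> Z
11 -> W
11 -> W
11 -> W


Result: ZWWW


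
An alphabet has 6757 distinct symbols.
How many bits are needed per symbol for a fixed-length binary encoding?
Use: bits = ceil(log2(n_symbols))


log2(6757) = 12.7222
Bracket: 2^12 = 4096 < 6757 <= 2^13 = 8192
So ceil(log2(6757)) = 13

bits = ceil(log2(6757)) = ceil(12.7222) = 13 bits


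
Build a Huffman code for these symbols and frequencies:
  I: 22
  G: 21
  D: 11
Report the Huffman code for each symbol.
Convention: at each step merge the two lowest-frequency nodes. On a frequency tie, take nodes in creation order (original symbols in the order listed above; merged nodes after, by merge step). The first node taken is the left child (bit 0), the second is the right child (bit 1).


Huffman tree construction:
Step 1: Merge D(11) + G(21) = 32
Step 2: Merge I(22) + (D+G)(32) = 54
Read each symbol's code off the tree from the root (left child = 0, right child = 1).

Codes:
  I: 0 (length 1)
  G: 11 (length 2)
  D: 10 (length 2)
Average code length: 86/54 = 1.5926 bits/symbol


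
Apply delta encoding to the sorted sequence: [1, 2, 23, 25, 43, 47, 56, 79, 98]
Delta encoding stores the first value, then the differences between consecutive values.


First value: 1
Deltas:
  2 - 1 = 1
  23 - 2 = 21
  25 - 23 = 2
  43 - 25 = 18
  47 - 43 = 4
  56 - 47 = 9
  79 - 56 = 23
  98 - 79 = 19


Delta encoded: [1, 1, 21, 2, 18, 4, 9, 23, 19]


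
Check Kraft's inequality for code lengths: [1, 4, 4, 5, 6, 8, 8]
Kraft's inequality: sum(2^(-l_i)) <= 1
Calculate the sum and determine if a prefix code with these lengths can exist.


Sum = 2^(-1) + 2^(-4) + 2^(-4) + 2^(-5) + 2^(-6) + 2^(-8) + 2^(-8)
    = 0.5 + 0.0625 + 0.0625 + 0.03125 + 0.015625 + 0.00390625 + 0.00390625
    = 174/256 = 0.6796875
Since 0.6796875 <= 1, Kraft's inequality IS satisfied.
A prefix code with these lengths CAN exist.

Kraft sum = 0.6796875. Satisfied.


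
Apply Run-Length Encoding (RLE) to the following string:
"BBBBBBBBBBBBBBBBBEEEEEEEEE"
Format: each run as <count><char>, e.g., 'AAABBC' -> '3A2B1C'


Scanning runs left to right:
  i=0: run of 'B' x 17 -> '17B'
  i=17: run of 'E' x 9 -> '9E'

RLE = 17B9E


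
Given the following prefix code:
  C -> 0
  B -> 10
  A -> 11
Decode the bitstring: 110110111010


Decoding step by step:
Bits 11 -> A
Bits 0 -> C
Bits 11 -> A
Bits 0 -> C
Bits 11 -> A
Bits 10 -> B
Bits 10 -> B


Decoded message: ACACABB


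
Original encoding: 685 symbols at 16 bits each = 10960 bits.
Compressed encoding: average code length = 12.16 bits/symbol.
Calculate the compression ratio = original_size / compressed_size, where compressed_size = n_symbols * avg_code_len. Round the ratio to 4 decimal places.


original_size = n_symbols * orig_bits = 685 * 16 = 10960 bits
compressed_size = n_symbols * avg_code_len = 685 * 12.16 = 8329.6 bits
ratio = original_size / compressed_size = 10960 / 8329.6 = 1.3158

Compression ratio = 1.3158


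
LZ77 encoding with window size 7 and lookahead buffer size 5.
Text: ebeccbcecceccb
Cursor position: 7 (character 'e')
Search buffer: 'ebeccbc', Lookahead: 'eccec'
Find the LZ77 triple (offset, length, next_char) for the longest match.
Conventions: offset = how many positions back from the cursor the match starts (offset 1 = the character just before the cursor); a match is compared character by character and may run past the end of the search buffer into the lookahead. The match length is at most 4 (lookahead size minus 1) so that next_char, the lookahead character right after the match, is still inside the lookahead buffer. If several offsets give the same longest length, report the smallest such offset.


Try each offset into the search buffer:
  offset=1 (pos 6, char 'c'): match length 0
  offset=2 (pos 5, char 'b'): match length 0
  offset=3 (pos 4, char 'c'): match length 0
  offset=4 (pos 3, char 'c'): match length 0
  offset=5 (pos 2, char 'e'): match length 3
  offset=6 (pos 1, char 'b'): match length 0
  offset=7 (pos 0, char 'e'): match length 1
Longest match has length 3 at offset 5.
next_char = character at position 7 + 3 = 10 -> 'e'

Best match: offset=5, length=3 (matching 'ecc' starting at position 2)
LZ77 triple: (5, 3, 'e')


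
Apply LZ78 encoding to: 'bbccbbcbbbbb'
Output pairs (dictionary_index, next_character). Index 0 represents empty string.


LZ78 encoding steps:
Dictionary: {0: ''}
Step 1: w='' (idx 0), next='b' -> output (0, 'b'), add 'b' as idx 1
Step 2: w='b' (idx 1), next='c' -> output (1, 'c'), add 'bc' as idx 2
Step 3: w='' (idx 0), next='c' -> output (0, 'c'), add 'c' as idx 3
Step 4: w='b' (idx 1), next='b' -> output (1, 'b'), add 'bb' as idx 4
Step 5: w='c' (idx 3), next='b' -> output (3, 'b'), add 'cb' as idx 5
Step 6: w='bb' (idx 4), next='b' -> output (4, 'b'), add 'bbb' as idx 6
Step 7: w='b' (idx 1), end of input -> output (1, '')


Encoded: [(0, 'b'), (1, 'c'), (0, 'c'), (1, 'b'), (3, 'b'), (4, 'b'), (1, '')]


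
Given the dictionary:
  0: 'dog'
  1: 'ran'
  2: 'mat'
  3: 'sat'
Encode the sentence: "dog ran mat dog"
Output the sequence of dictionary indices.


Look up each word in the dictionary:
  'dog' -> 0
  'ran' -> 1
  'mat' -> 2
  'dog' -> 0

Encoded: [0, 1, 2, 0]


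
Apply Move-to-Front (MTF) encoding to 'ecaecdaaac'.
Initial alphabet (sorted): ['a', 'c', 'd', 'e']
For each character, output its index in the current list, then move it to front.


MTF encoding:
'e': index 3 in ['a', 'c', 'd', 'e'] -> ['e', 'a', 'c', 'd']
'c': index 2 in ['e', 'a', 'c', 'd'] -> ['c', 'e', 'a', 'd']
'a': index 2 in ['c', 'e', 'a', 'd'] -> ['a', 'c', 'e', 'd']
'e': index 2 in ['a', 'c', 'e', 'd'] -> ['e', 'a', 'c', 'd']
'c': index 2 in ['e', 'a', 'c', 'd'] -> ['c', 'e', 'a', 'd']
'd': index 3 in ['c', 'e', 'a', 'd'] -> ['d', 'c', 'e', 'a']
'a': index 3 in ['d', 'c', 'e', 'a'] -> ['a', 'd', 'c', 'e']
'a': index 0 in ['a', 'd', 'c', 'e'] -> ['a', 'd', 'c', 'e']
'a': index 0 in ['a', 'd', 'c', 'e'] -> ['a', 'd', 'c', 'e']
'c': index 2 in ['a', 'd', 'c', 'e'] -> ['c', 'a', 'd', 'e']


Output: [3, 2, 2, 2, 2, 3, 3, 0, 0, 2]


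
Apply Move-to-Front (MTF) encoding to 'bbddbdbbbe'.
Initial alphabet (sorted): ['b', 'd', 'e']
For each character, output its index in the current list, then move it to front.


MTF encoding:
'b': index 0 in ['b', 'd', 'e'] -> ['b', 'd', 'e']
'b': index 0 in ['b', 'd', 'e'] -> ['b', 'd', 'e']
'd': index 1 in ['b', 'd', 'e'] -> ['d', 'b', 'e']
'd': index 0 in ['d', 'b', 'e'] -> ['d', 'b', 'e']
'b': index 1 in ['d', 'b', 'e'] -> ['b', 'd', 'e']
'd': index 1 in ['b', 'd', 'e'] -> ['d', 'b', 'e']
'b': index 1 in ['d', 'b', 'e'] -> ['b', 'd', 'e']
'b': index 0 in ['b', 'd', 'e'] -> ['b', 'd', 'e']
'b': index 0 in ['b', 'd', 'e'] -> ['b', 'd', 'e']
'e': index 2 in ['b', 'd', 'e'] -> ['e', 'b', 'd']


Output: [0, 0, 1, 0, 1, 1, 1, 0, 0, 2]
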